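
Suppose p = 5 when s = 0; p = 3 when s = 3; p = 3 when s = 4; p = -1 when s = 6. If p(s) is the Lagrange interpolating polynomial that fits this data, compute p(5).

35/18

Evaluate each Lagrange basis at s = 5:
L_0(5) = (2)·(1)·(-1)/[(-3)·(-4)·(-6)] = 1/36
L_1(5) = (5)·(1)·(-1)/[(3)·(-1)·(-3)] = -5/9
L_2(5) = (5)·(2)·(-1)/[(4)·(1)·(-2)] = 5/4
L_3(5) = (5)·(2)·(1)/[(6)·(3)·(2)] = 5/18
Sum: 5·(1/36) + 3·(-5/9) + 3·(5/4) + (-1)·(5/18) = 35/18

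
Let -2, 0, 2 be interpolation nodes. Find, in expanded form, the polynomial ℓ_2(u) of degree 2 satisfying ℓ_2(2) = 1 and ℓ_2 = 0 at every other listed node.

ℓ_2(u) = (u + 2)u / [(4)·(2)]
       = (u^2 + 2u) / (8)

ℓ_2(u) = (1/8)u^2 + (1/4)u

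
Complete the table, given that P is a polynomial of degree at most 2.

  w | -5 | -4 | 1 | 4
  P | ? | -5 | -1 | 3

-27/5

The 3 known values determine P uniquely (degree ≤ 2).
L_0(-5) = (-6)·(-9)/[(-5)·(-8)] = 27/20
L_1(-5) = (-1)·(-9)/[(5)·(-3)] = -3/5
L_2(-5) = (-1)·(-6)/[(8)·(3)] = 1/4
Sum: (-5)·(27/20) + (-1)·(-3/5) + 3·(1/4) = -27/5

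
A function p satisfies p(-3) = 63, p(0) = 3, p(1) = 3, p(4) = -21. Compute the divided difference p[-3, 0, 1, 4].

-1

p[-3,0] = (3 - 63) / (0 - (-3)) = -20
p[0,1] = (3 - 3) / (1 - 0) = 0
p[1,4] = (-21 - 3) / (4 - 1) = -8
p[-3,0,1] = (0 - (-20)) / (1 - (-3)) = 5
p[0,1,4] = (-8 - 0) / (4 - 0) = -2
p[-3,0,1,4] = (-2 - 5) / (4 - (-3)) = -1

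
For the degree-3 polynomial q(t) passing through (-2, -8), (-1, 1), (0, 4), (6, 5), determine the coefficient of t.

109/168

L_0(t) = (t + 1)t(t - 6) / [-16] = -(1/16)t^3 + (5/16)t^2 + (3/8)t
L_1(t) = (t + 2)t(t - 6) / [7] = (1/7)t^3 - (4/7)t^2 - (12/7)t
L_2(t) = (t + 2)(t + 1)(t - 6) / [-12] = -(1/12)t^3 + (1/4)t^2 + (4/3)t + 1
L_3(t) = (t + 2)(t + 1)t / [336] = (1/336)t^3 + (1/112)t^2 + (1/168)t
q(t) = (-8)·L_0 + 1·L_1 + 4·L_2 + 5·L_3
Only the coefficient of t is needed; take it from each L_i and combine:
(-8)·(3/8) + 1·(-12/7) + 4·(4/3) + 5·(1/168) = 109/168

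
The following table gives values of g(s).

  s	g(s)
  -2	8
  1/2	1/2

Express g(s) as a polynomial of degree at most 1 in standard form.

L_0(s) = (s - 1/2) / [-5/2] = -(2/5)s + 1/5
L_1(s) = (s + 2) / [5/2] = (2/5)s + 4/5
g(s) = 8·L_0 + (1/2)·L_1
  8·L_0(s) = -(16/5)s + 8/5
  (1/2)·L_1(s) = (1/5)s + 2/5
Adding term by term: -3s + 2

g(s) = -3s + 2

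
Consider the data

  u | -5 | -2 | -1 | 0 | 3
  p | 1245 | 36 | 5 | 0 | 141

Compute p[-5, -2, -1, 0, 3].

2

p[-5,-2] = (36 - 1245) / (-2 - (-5)) = -403
p[-2,-1] = (5 - 36) / (-1 - (-2)) = -31
p[-1,0] = (0 - 5) / (0 - (-1)) = -5
p[0,3] = (141 - 0) / (3 - 0) = 47
p[-5,-2,-1] = (-31 - (-403)) / (-1 - (-5)) = 93
p[-2,-1,0] = (-5 - (-31)) / (0 - (-2)) = 13
p[-1,0,3] = (47 - (-5)) / (3 - (-1)) = 13
p[-5,-2,-1,0] = (13 - 93) / (0 - (-5)) = -16
p[-2,-1,0,3] = (13 - 13) / (3 - (-2)) = 0
p[-5,-2,-1,0,3] = (0 - (-16)) / (3 - (-5)) = 2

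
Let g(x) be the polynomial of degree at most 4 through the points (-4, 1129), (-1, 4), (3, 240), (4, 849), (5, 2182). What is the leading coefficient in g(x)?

Build the Lagrange basis polynomials:
L_0(x) = (x + 1)(x - 3)(x - 4)(x - 5) / [1512] = (1/1512)x^4 - (11/1512)x^3 + (5/216)x^2 - (13/1512)x - 5/126
L_1(x) = (x + 4)(x - 3)(x - 4)(x - 5) / [-360] = -(1/360)x^4 + (1/45)x^3 + (1/360)x^2 - (16/45)x + 2/3
L_2(x) = (x + 4)(x + 1)(x - 4)(x - 5) / [56] = (1/56)x^4 - (1/14)x^3 - (3/8)x^2 + (8/7)x + 10/7
L_3(x) = (x + 4)(x + 1)(x - 3)(x - 5) / [-40] = -(1/40)x^4 + (3/40)x^3 + (21/40)x^2 - (43/40)x - 3/2
L_4(x) = (x + 4)(x + 1)(x - 3)(x - 4) / [108] = (1/108)x^4 - (1/54)x^3 - (19/108)x^2 + (8/27)x + 4/9
g(x) = 1129·L_0 + 4·L_1 + 240·L_2 + 849·L_3 + 2182·L_4
Only the coefficient of x^4 is needed; take it from each L_i and combine:
1129·(1/1512) + 4·(-1/360) + 240·(1/56) + 849·(-1/40) + 2182·(1/108) = 4

4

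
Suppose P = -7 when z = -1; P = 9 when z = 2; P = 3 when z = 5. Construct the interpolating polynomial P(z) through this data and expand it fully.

Newton's divided differences:
P[-1,2] = (9 - (-7)) / (2 - (-1)) = 16/3
P[2,5] = (3 - 9) / (5 - 2) = -2
P[-1,2,5] = (-2 - 16/3) / (5 - (-1)) = -11/9
P(z) = -7 + (16/3)·(z + 1) + (-11/9)·(z + 1)(z - 2)
Expanding: P(z) = -(11/9)z^2 + (59/9)z + 7/9

P(z) = -(11/9)z^2 + (59/9)z + 7/9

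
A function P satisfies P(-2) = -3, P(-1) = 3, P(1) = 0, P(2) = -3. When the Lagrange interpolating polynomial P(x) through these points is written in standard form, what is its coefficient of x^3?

1/2

Build the Lagrange basis polynomials:
L_0(x) = (x + 1)(x - 1)(x - 2) / [-12] = -(1/12)x^3 + (1/6)x^2 + (1/12)x - 1/6
L_1(x) = (x + 2)(x - 1)(x - 2) / [6] = (1/6)x^3 - (1/6)x^2 - (2/3)x + 2/3
L_2(x) = (x + 2)(x + 1)(x - 2) / [-6] = -(1/6)x^3 - (1/6)x^2 + (2/3)x + 2/3
L_3(x) = (x + 2)(x + 1)(x - 1) / [12] = (1/12)x^3 + (1/6)x^2 - (1/12)x - 1/6
P(x) = (-3)·L_0 + 3·L_1 + 0·L_2 + (-3)·L_3
Only the coefficient of x^3 is needed; take it from each L_i and combine:
(-3)·(-1/12) + 3·(1/6) + 0·(-1/6) + (-3)·(1/12) = 1/2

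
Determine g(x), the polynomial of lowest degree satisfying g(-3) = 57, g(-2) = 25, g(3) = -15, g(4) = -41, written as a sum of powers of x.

g(x) = -x^3 + 2x^2 - 3x + 3

Newton's divided differences:
g[-3,-2] = (25 - 57) / (-2 - (-3)) = -32
g[-2,3] = (-15 - 25) / (3 - (-2)) = -8
g[3,4] = (-41 - (-15)) / (4 - 3) = -26
g[-3,-2,3] = (-8 - (-32)) / (3 - (-3)) = 4
g[-2,3,4] = (-26 - (-8)) / (4 - (-2)) = -3
g[-3,-2,3,4] = (-3 - 4) / (4 - (-3)) = -1
g(x) = 57 + (-32)·(x + 3) + 4·(x + 3)(x + 2) + (-1)·(x + 3)(x + 2)(x - 3)
Expanding: g(x) = -x^3 + 2x^2 - 3x + 3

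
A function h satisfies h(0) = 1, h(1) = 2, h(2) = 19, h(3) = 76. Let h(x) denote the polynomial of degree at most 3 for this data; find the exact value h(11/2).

551

L_0(11/2) = (9/2)·(7/2)·(5/2)/[(-1)·(-2)·(-3)] = -105/16
L_1(11/2) = (11/2)·(7/2)·(5/2)/[(1)·(-1)·(-2)] = 385/16
L_2(11/2) = (11/2)·(9/2)·(5/2)/[(2)·(1)·(-1)] = -495/16
L_3(11/2) = (11/2)·(9/2)·(7/2)/[(3)·(2)·(1)] = 231/16
Sum: 1·(-105/16) + 2·(385/16) + 19·(-495/16) + 76·(231/16) = 551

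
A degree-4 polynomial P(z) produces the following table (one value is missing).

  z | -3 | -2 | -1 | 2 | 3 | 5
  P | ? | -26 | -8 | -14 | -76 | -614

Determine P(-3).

The 5 known values determine P uniquely (degree ≤ 4).
Evaluate each Lagrange basis at z = -3:
L_0(-3) = (-2)·(-5)·(-6)·(-8)/[(-1)·(-4)·(-5)·(-7)] = 24/7
L_1(-3) = (-1)·(-5)·(-6)·(-8)/[(1)·(-3)·(-4)·(-6)] = -10/3
L_2(-3) = (-1)·(-2)·(-6)·(-8)/[(4)·(3)·(-1)·(-3)] = 8/3
L_3(-3) = (-1)·(-2)·(-5)·(-8)/[(5)·(4)·(1)·(-2)] = -2
L_4(-3) = (-1)·(-2)·(-5)·(-6)/[(7)·(6)·(3)·(2)] = 5/21
Sum: (-26)·(24/7) + (-8)·(-10/3) + (-14)·(8/3) + (-76)·(-2) + (-614)·(5/21) = -94

-94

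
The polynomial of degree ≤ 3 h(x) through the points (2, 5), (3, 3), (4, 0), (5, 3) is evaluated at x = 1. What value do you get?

Evaluate each Lagrange basis at x = 1:
L_0(1) = (-2)·(-3)·(-4)/[(-1)·(-2)·(-3)] = 4
L_1(1) = (-1)·(-3)·(-4)/[(1)·(-1)·(-2)] = -6
L_2(1) = (-1)·(-2)·(-4)/[(2)·(1)·(-1)] = 4
L_3(1) = (-1)·(-2)·(-3)/[(3)·(2)·(1)] = -1
Sum: 5·(4) + 3·(-6) + 0 + 3·(-1) = -1

-1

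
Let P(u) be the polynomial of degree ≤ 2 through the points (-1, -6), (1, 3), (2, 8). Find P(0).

-5/3

Evaluate each Lagrange basis at u = 0:
L_0(0) = (-1)·(-2)/[(-2)·(-3)] = 1/3
L_1(0) = (1)·(-2)/[(2)·(-1)] = 1
L_2(0) = (1)·(-1)/[(3)·(1)] = -1/3
Sum: (-6)·(1/3) + 3·(1) + 8·(-1/3) = -5/3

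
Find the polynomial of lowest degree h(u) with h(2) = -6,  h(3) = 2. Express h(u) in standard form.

Build the Lagrange basis polynomials:
L_0(u) = (u - 3) / [-1] = -u + 3
L_1(u) = (u - 2) / [1] = u - 2
h(u) = (-6)·L_0 + 2·L_1
  (-6)·L_0(u) = 6u - 18
  2·L_1(u) = 2u - 4
Adding term by term: 8u - 22

h(u) = 8u - 22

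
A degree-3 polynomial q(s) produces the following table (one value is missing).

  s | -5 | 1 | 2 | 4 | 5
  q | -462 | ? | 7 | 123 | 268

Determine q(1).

0

The 4 known values determine q uniquely (degree ≤ 3).
Evaluate each Lagrange basis at s = 1:
L_0(1) = (-1)·(-3)·(-4)/[(-7)·(-9)·(-10)] = 2/105
L_1(1) = (6)·(-3)·(-4)/[(7)·(-2)·(-3)] = 12/7
L_2(1) = (6)·(-1)·(-4)/[(9)·(2)·(-1)] = -4/3
L_3(1) = (6)·(-1)·(-3)/[(10)·(3)·(1)] = 3/5
Sum: (-462)·(2/105) + 7·(12/7) + 123·(-4/3) + 268·(3/5) = 0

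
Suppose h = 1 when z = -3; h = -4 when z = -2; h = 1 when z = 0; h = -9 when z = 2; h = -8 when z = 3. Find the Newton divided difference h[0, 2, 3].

2

h[0,2] = (-9 - 1) / (2 - 0) = -5
h[2,3] = (-8 - (-9)) / (3 - 2) = 1
h[0,2,3] = (1 - (-5)) / (3 - 0) = 2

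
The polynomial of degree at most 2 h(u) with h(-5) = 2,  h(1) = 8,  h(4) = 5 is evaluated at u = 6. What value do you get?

Evaluate each Lagrange basis at u = 6:
L_0(6) = (5)·(2)/[(-6)·(-9)] = 5/27
L_1(6) = (11)·(2)/[(6)·(-3)] = -11/9
L_2(6) = (11)·(5)/[(9)·(3)] = 55/27
Sum: 2·(5/27) + 8·(-11/9) + 5·(55/27) = 7/9

7/9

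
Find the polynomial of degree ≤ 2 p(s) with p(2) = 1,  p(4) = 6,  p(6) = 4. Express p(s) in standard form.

p(s) = -(7/8)s^2 + (31/4)s - 11

Newton's divided differences:
p[2,4] = (6 - 1) / (4 - 2) = 5/2
p[4,6] = (4 - 6) / (6 - 4) = -1
p[2,4,6] = (-1 - 5/2) / (6 - 2) = -7/8
p(s) = 1 + (5/2)·(s - 2) + (-7/8)·(s - 2)(s - 4)
Expanding: p(s) = -(7/8)s^2 + (31/4)s - 11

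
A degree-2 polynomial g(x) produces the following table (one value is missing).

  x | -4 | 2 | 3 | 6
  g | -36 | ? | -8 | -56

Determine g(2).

The 3 known values determine g uniquely (degree ≤ 2).
Evaluate each Lagrange basis at x = 2:
L_0(2) = (-1)·(-4)/[(-7)·(-10)] = 2/35
L_1(2) = (6)·(-4)/[(7)·(-3)] = 8/7
L_2(2) = (6)·(-1)/[(10)·(3)] = -1/5
Sum: (-36)·(2/35) + (-8)·(8/7) + (-56)·(-1/5) = 0

0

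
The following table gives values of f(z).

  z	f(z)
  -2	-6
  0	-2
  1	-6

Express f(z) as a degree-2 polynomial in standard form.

f(z) = -2z^2 - 2z - 2

Build the Lagrange basis polynomials:
L_0(z) = z(z - 1) / [6] = (1/6)z^2 - (1/6)z
L_1(z) = (z + 2)(z - 1) / [-2] = -(1/2)z^2 - (1/2)z + 1
L_2(z) = (z + 2)z / [3] = (1/3)z^2 + (2/3)z
f(z) = (-6)·L_0 + (-2)·L_1 + (-6)·L_2
  (-6)·L_0(z) = -z^2 + z
  (-2)·L_1(z) = z^2 + z - 2
  (-6)·L_2(z) = -2z^2 - 4z
Adding term by term: -2z^2 - 2z - 2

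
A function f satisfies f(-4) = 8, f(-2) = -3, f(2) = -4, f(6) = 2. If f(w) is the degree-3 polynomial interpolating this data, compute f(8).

L_0(8) = (10)·(6)·(2)/[(-2)·(-6)·(-10)] = -1
L_1(8) = (12)·(6)·(2)/[(2)·(-4)·(-8)] = 9/4
L_2(8) = (12)·(10)·(2)/[(6)·(4)·(-4)] = -5/2
L_3(8) = (12)·(10)·(6)/[(10)·(8)·(4)] = 9/4
Sum: 8·(-1) + (-3)·(9/4) + (-4)·(-5/2) + 2·(9/4) = -1/4

-1/4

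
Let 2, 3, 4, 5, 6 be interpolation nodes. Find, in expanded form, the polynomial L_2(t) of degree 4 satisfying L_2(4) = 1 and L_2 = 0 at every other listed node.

L_2(t) = (t - 2)(t - 3)(t - 5)(t - 6) / [(2)·(1)·(-1)·(-2)]
       = (t^4 - 16t^3 + 91t^2 - 216t + 180) / (4)

L_2(t) = (1/4)t^4 - 4t^3 + (91/4)t^2 - 54t + 45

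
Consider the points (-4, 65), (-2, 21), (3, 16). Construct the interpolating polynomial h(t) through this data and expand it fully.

h(t) = 3t^2 - 4t + 1

Newton's divided differences:
h[-4,-2] = (21 - 65) / (-2 - (-4)) = -22
h[-2,3] = (16 - 21) / (3 - (-2)) = -1
h[-4,-2,3] = (-1 - (-22)) / (3 - (-4)) = 3
h(t) = 65 + (-22)·(t + 4) + 3·(t + 4)(t + 2)
Expanding: h(t) = 3t^2 - 4t + 1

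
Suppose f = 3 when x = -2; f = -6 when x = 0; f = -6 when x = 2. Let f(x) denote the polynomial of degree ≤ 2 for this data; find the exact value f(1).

Evaluate each Lagrange basis at x = 1:
L_0(1) = (1)·(-1)/[(-2)·(-4)] = -1/8
L_1(1) = (3)·(-1)/[(2)·(-2)] = 3/4
L_2(1) = (3)·(1)/[(4)·(2)] = 3/8
Sum: 3·(-1/8) + (-6)·(3/4) + (-6)·(3/8) = -57/8

-57/8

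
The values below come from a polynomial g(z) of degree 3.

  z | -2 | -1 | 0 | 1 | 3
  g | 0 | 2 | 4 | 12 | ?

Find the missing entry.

70

The 4 known values determine g uniquely (degree ≤ 3).
Evaluate each Lagrange basis at z = 3:
L_0(3) = (4)·(3)·(2)/[(-1)·(-2)·(-3)] = -4
L_1(3) = (5)·(3)·(2)/[(1)·(-1)·(-2)] = 15
L_2(3) = (5)·(4)·(2)/[(2)·(1)·(-1)] = -20
L_3(3) = (5)·(4)·(3)/[(3)·(2)·(1)] = 10
Sum: 0 + 2·(15) + 4·(-20) + 12·(10) = 70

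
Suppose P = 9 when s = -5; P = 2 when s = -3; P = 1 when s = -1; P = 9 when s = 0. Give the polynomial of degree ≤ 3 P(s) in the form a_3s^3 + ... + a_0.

P(s) = (5/12)s^3 + (9/2)s^2 + (145/12)s + 9

Build the Lagrange basis polynomials:
L_0(s) = (s + 3)(s + 1)s / [-40] = -(1/40)s^3 - (1/10)s^2 - (3/40)s
L_1(s) = (s + 5)(s + 1)s / [12] = (1/12)s^3 + (1/2)s^2 + (5/12)s
L_2(s) = (s + 5)(s + 3)s / [-8] = -(1/8)s^3 - s^2 - (15/8)s
L_3(s) = (s + 5)(s + 3)(s + 1) / [15] = (1/15)s^3 + (3/5)s^2 + (23/15)s + 1
P(s) = 9·L_0 + 2·L_1 + 1·L_2 + 9·L_3
  9·L_0(s) = -(9/40)s^3 - (9/10)s^2 - (27/40)s
  2·L_1(s) = (1/6)s^3 + s^2 + (5/6)s
  1·L_2(s) = -(1/8)s^3 - s^2 - (15/8)s
  9·L_3(s) = (3/5)s^3 + (27/5)s^2 + (69/5)s + 9
Adding term by term: (5/12)s^3 + (9/2)s^2 + (145/12)s + 9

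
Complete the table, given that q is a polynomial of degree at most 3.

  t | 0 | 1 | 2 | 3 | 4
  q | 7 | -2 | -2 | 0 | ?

The 4 known values determine q uniquely (degree ≤ 3).
L_0(4) = (3)·(2)·(1)/[(-1)·(-2)·(-3)] = -1
L_1(4) = (4)·(2)·(1)/[(1)·(-1)·(-2)] = 4
L_2(4) = (4)·(3)·(1)/[(2)·(1)·(-1)] = -6
L_3(4) = (4)·(3)·(2)/[(3)·(2)·(1)] = 4
Sum: 7·(-1) + (-2)·(4) + (-2)·(-6) + 0 = -3

-3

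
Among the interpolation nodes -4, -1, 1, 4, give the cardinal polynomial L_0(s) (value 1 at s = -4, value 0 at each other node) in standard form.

L_0(s) = -(1/120)s^3 + (1/30)s^2 + (1/120)s - 1/30

L_0(s) = (s + 1)(s - 1)(s - 4) / [(-3)·(-5)·(-8)]
       = (s^3 - 4s^2 - s + 4) / (-120)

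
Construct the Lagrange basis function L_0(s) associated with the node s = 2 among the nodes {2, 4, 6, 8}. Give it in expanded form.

L_0(s) = (s - 4)(s - 6)(s - 8) / [(-2)·(-4)·(-6)]
       = (s^3 - 18s^2 + 104s - 192) / (-48)

L_0(s) = -(1/48)s^3 + (3/8)s^2 - (13/6)s + 4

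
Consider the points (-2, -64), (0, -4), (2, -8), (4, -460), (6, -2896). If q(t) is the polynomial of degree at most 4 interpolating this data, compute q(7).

-5653

Using Newton's divided-difference form:
q[-2,0] = (-4 - (-64)) / (0 - (-2)) = 30
q[0,2] = (-8 - (-4)) / (2 - 0) = -2
q[2,4] = (-460 - (-8)) / (4 - 2) = -226
q[4,6] = (-2896 - (-460)) / (6 - 4) = -1218
q[-2,0,2] = (-2 - 30) / (2 - (-2)) = -8
q[0,2,4] = (-226 - (-2)) / (4 - 0) = -56
q[2,4,6] = (-1218 - (-226)) / (6 - 2) = -248
q[-2,0,2,4] = (-56 - (-8)) / (4 - (-2)) = -8
q[0,2,4,6] = (-248 - (-56)) / (6 - 0) = -32
q[-2,0,2,4,6] = (-32 - (-8)) / (6 - (-2)) = -3
q(7) = -64 + 30·(9) + (-8)·(9)·(7) + (-8)·(9)·(7)·(5) + (-3)·(9)·(7)·(5)·(3) = -5653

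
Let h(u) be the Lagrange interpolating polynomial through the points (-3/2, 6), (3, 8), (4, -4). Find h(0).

Evaluate each Lagrange basis at u = 0:
L_0(0) = (-3)·(-4)/[(-9/2)·(-11/2)] = 16/33
L_1(0) = (3/2)·(-4)/[(9/2)·(-1)] = 4/3
L_2(0) = (3/2)·(-3)/[(11/2)·(1)] = -9/11
Sum: 6·(16/33) + 8·(4/3) + (-4)·(-9/11) = 556/33

556/33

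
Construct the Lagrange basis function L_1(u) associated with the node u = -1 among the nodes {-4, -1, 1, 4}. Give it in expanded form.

L_1(u) = (u + 4)(u - 1)(u - 4) / [(3)·(-2)·(-5)]
       = (u^3 - u^2 - 16u + 16) / (30)

L_1(u) = (1/30)u^3 - (1/30)u^2 - (8/15)u + 8/15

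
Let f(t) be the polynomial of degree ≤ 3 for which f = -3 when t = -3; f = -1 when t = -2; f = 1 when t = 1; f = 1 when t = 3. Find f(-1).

Evaluate each Lagrange basis at t = -1:
L_0(-1) = (1)·(-2)·(-4)/[(-1)·(-4)·(-6)] = -1/3
L_1(-1) = (2)·(-2)·(-4)/[(1)·(-3)·(-5)] = 16/15
L_2(-1) = (2)·(1)·(-4)/[(4)·(3)·(-2)] = 1/3
L_3(-1) = (2)·(1)·(-2)/[(6)·(5)·(2)] = -1/15
Sum: (-3)·(-1/3) + (-1)·(16/15) + 1·(1/3) + 1·(-1/15) = 1/5

1/5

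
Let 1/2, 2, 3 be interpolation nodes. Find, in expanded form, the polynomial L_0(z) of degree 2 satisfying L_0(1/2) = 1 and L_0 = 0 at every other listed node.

L_0(z) = (4/15)z^2 - (4/3)z + 8/5

L_0(z) = (z - 2)(z - 3) / [(-3/2)·(-5/2)]
       = (z^2 - 5z + 6) / (15/4)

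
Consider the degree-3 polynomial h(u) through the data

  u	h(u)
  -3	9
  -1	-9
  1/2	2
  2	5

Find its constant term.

Build the Lagrange basis polynomials:
L_0(u) = (u + 1)(u - 1/2)(u - 2) / [-35] = -(1/35)u^3 + (3/70)u^2 + (3/70)u - 1/35
L_1(u) = (u + 3)(u - 1/2)(u - 2) / [9] = (1/9)u^3 + (1/18)u^2 - (13/18)u + 1/3
L_2(u) = (u + 3)(u + 1)(u - 2) / [-63/8] = -(8/63)u^3 - (16/63)u^2 + (40/63)u + 16/21
L_3(u) = (u + 3)(u + 1)(u - 1/2) / [45/2] = (2/45)u^3 + (7/45)u^2 + (2/45)u - 1/15
h(u) = 9·L_0 + (-9)·L_1 + 2·L_2 + 5·L_3
Only the constant term is needed; take it from each L_i and combine:
9·(-1/35) + (-9)·(1/3) + 2·(16/21) + 5·(-1/15) = -31/15

-31/15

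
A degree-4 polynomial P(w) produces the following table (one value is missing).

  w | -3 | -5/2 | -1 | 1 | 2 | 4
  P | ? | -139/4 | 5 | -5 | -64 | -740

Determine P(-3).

The 5 known values determine P uniquely (degree ≤ 4).
Evaluate each Lagrange basis at w = -3:
L_0(-3) = (-2)·(-4)·(-5)·(-7)/[(-3/2)·(-7/2)·(-9/2)·(-13/2)] = 640/351
L_1(-3) = (-1/2)·(-4)·(-5)·(-7)/[(3/2)·(-2)·(-3)·(-5)] = -14/9
L_2(-3) = (-1/2)·(-2)·(-5)·(-7)/[(7/2)·(2)·(-1)·(-3)] = 5/3
L_3(-3) = (-1/2)·(-2)·(-4)·(-7)/[(9/2)·(3)·(1)·(-2)] = -28/27
L_4(-3) = (-1/2)·(-2)·(-4)·(-5)/[(13/2)·(5)·(3)·(2)] = 4/39
Sum: (-139/4)·(640/351) + 5·(-14/9) + (-5)·(5/3) + (-64)·(-28/27) + (-740)·(4/39) = -89

-89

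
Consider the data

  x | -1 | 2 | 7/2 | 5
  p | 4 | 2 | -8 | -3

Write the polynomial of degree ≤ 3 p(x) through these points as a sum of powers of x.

Build the Lagrange basis polynomials:
L_0(x) = (x - 2)(x - 7/2)(x - 5) / [-81] = -(1/81)x^3 + (7/54)x^2 - (23/54)x + 35/81
L_1(x) = (x + 1)(x - 7/2)(x - 5) / [27/2] = (2/27)x^3 - (5/9)x^2 + (2/3)x + 35/27
L_2(x) = (x + 1)(x - 2)(x - 5) / [-81/8] = -(8/81)x^3 + (16/27)x^2 - (8/27)x - 80/81
L_3(x) = (x + 1)(x - 2)(x - 7/2) / [27] = (1/27)x^3 - (1/6)x^2 + (1/18)x + 7/27
p(x) = 4·L_0 + 2·L_1 + (-8)·L_2 + (-3)·L_3
  4·L_0(x) = -(4/81)x^3 + (14/27)x^2 - (46/27)x + 140/81
  2·L_1(x) = (4/27)x^3 - (10/9)x^2 + (4/3)x + 70/27
  (-8)·L_2(x) = (64/81)x^3 - (128/27)x^2 + (64/27)x + 640/81
  (-3)·L_3(x) = -(1/9)x^3 + (1/2)x^2 - (1/6)x - 7/9
Adding term by term: (7/9)x^3 - (29/6)x^2 + (11/6)x + 103/9

p(x) = (7/9)x^3 - (29/6)x^2 + (11/6)x + 103/9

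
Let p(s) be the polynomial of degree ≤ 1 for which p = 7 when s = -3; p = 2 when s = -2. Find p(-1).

Evaluate each Lagrange basis at s = -1:
L_0(-1) = (1)/[(-1)] = -1
L_1(-1) = (2)/[(1)] = 2
Sum: 7·(-1) + 2·(2) = -3

-3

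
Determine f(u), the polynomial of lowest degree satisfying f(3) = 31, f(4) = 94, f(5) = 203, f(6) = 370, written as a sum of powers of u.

f(u) = 2u^3 - u^2 - 4u - 2

Newton's divided differences:
f[3,4] = (94 - 31) / (4 - 3) = 63
f[4,5] = (203 - 94) / (5 - 4) = 109
f[5,6] = (370 - 203) / (6 - 5) = 167
f[3,4,5] = (109 - 63) / (5 - 3) = 23
f[4,5,6] = (167 - 109) / (6 - 4) = 29
f[3,4,5,6] = (29 - 23) / (6 - 3) = 2
f(u) = 31 + 63·(u - 3) + 23·(u - 3)(u - 4) + 2·(u - 3)(u - 4)(u - 5)
Expanding: f(u) = 2u^3 - u^2 - 4u - 2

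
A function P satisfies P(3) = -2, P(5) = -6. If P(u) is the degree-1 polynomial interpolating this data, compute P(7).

-10

L_0(7) = (2)/[(-2)] = -1
L_1(7) = (4)/[(2)] = 2
Sum: (-2)·(-1) + (-6)·(2) = -10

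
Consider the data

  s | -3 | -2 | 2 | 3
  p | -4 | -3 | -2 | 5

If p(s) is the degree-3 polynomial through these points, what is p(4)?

177/10

Evaluate each Lagrange basis at s = 4:
L_0(4) = (6)·(2)·(1)/[(-1)·(-5)·(-6)] = -2/5
L_1(4) = (7)·(2)·(1)/[(1)·(-4)·(-5)] = 7/10
L_2(4) = (7)·(6)·(1)/[(5)·(4)·(-1)] = -21/10
L_3(4) = (7)·(6)·(2)/[(6)·(5)·(1)] = 14/5
Sum: (-4)·(-2/5) + (-3)·(7/10) + (-2)·(-21/10) + 5·(14/5) = 177/10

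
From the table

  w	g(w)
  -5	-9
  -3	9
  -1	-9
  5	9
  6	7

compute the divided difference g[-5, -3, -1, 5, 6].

-533/6930

g[-5,-3] = (9 - (-9)) / (-3 - (-5)) = 9
g[-3,-1] = (-9 - 9) / (-1 - (-3)) = -9
g[-1,5] = (9 - (-9)) / (5 - (-1)) = 3
g[5,6] = (7 - 9) / (6 - 5) = -2
g[-5,-3,-1] = (-9 - 9) / (-1 - (-5)) = -9/2
g[-3,-1,5] = (3 - (-9)) / (5 - (-3)) = 3/2
g[-1,5,6] = (-2 - 3) / (6 - (-1)) = -5/7
g[-5,-3,-1,5] = (3/2 - (-9/2)) / (5 - (-5)) = 3/5
g[-3,-1,5,6] = (-5/7 - 3/2) / (6 - (-3)) = -31/126
g[-5,-3,-1,5,6] = (-31/126 - 3/5) / (6 - (-5)) = -533/6930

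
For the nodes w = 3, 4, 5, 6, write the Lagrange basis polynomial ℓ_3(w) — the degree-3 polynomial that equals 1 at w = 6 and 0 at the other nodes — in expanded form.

ℓ_3(w) = (1/6)w^3 - 2w^2 + (47/6)w - 10

ℓ_3(w) = (w - 3)(w - 4)(w - 5) / [(3)·(2)·(1)]
       = (w^3 - 12w^2 + 47w - 60) / (6)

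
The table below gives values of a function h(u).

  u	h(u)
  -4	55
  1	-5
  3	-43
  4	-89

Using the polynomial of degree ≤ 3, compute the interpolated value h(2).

Using Newton's divided-difference form:
h[-4,1] = (-5 - 55) / (1 - (-4)) = -12
h[1,3] = (-43 - (-5)) / (3 - 1) = -19
h[3,4] = (-89 - (-43)) / (4 - 3) = -46
h[-4,1,3] = (-19 - (-12)) / (3 - (-4)) = -1
h[1,3,4] = (-46 - (-19)) / (4 - 1) = -9
h[-4,1,3,4] = (-9 - (-1)) / (4 - (-4)) = -1
h(2) = 55 + (-12)·(6) + (-1)·(6)·(1) + (-1)·(6)·(1)·(-1) = -17

-17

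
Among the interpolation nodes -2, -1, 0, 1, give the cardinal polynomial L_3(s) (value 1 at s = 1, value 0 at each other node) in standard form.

L_3(s) = (1/6)s^3 + (1/2)s^2 + (1/3)s

L_3(s) = (s + 2)(s + 1)s / [(3)·(2)·(1)]
       = (s^3 + 3s^2 + 2s) / (6)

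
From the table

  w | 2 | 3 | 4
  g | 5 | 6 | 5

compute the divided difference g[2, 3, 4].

g[2,3] = (6 - 5) / (3 - 2) = 1
g[3,4] = (5 - 6) / (4 - 3) = -1
g[2,3,4] = (-1 - 1) / (4 - 2) = -1

-1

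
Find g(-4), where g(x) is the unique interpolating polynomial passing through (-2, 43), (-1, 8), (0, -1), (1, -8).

L_0(-4) = (-3)·(-4)·(-5)/[(-1)·(-2)·(-3)] = 10
L_1(-4) = (-2)·(-4)·(-5)/[(1)·(-1)·(-2)] = -20
L_2(-4) = (-2)·(-3)·(-5)/[(2)·(1)·(-1)] = 15
L_3(-4) = (-2)·(-3)·(-4)/[(3)·(2)·(1)] = -4
Sum: 43·(10) + 8·(-20) + (-1)·(15) + (-8)·(-4) = 287

287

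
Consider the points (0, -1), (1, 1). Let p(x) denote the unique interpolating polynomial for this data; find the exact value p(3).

L_0(3) = (2)/[(-1)] = -2
L_1(3) = (3)/[(1)] = 3
Sum: (-1)·(-2) + 1·(3) = 5

5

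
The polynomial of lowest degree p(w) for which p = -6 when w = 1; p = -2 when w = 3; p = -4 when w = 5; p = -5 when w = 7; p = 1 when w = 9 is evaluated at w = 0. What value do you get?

-1627/128

Using Newton's divided-difference form:
p[1,3] = (-2 - (-6)) / (3 - 1) = 2
p[3,5] = (-4 - (-2)) / (5 - 3) = -1
p[5,7] = (-5 - (-4)) / (7 - 5) = -1/2
p[7,9] = (1 - (-5)) / (9 - 7) = 3
p[1,3,5] = (-1 - 2) / (5 - 1) = -3/4
p[3,5,7] = (-1/2 - (-1)) / (7 - 3) = 1/8
p[5,7,9] = (3 - (-1/2)) / (9 - 5) = 7/8
p[1,3,5,7] = (1/8 - (-3/4)) / (7 - 1) = 7/48
p[3,5,7,9] = (7/8 - 1/8) / (9 - 3) = 1/8
p[1,3,5,7,9] = (1/8 - 7/48) / (9 - 1) = -1/384
p(0) = -6 + 2·(-1) + (-3/4)·(-1)·(-3) + (7/48)·(-1)·(-3)·(-5) + (-1/384)·(-1)·(-3)·(-5)·(-7) = -1627/128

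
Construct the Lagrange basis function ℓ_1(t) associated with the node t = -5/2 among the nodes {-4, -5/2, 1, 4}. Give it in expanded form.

ℓ_1(t) = (t + 4)(t - 1)(t - 4) / [(3/2)·(-7/2)·(-13/2)]
       = (t^3 - t^2 - 16t + 16) / (273/8)

ℓ_1(t) = (8/273)t^3 - (8/273)t^2 - (128/273)t + 128/273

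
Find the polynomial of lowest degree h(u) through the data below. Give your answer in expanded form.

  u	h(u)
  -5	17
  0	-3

h(u) = -4u - 3

Build the Lagrange basis polynomials:
L_0(u) = u / [-5] = -(1/5)u
L_1(u) = (u + 5) / [5] = (1/5)u + 1
h(u) = 17·L_0 + (-3)·L_1
  17·L_0(u) = -(17/5)u
  (-3)·L_1(u) = -(3/5)u - 3
Adding term by term: -4u - 3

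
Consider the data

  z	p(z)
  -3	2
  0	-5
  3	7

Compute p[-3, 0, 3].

19/18

p[-3,0] = (-5 - 2) / (0 - (-3)) = -7/3
p[0,3] = (7 - (-5)) / (3 - 0) = 4
p[-3,0,3] = (4 - (-7/3)) / (3 - (-3)) = 19/18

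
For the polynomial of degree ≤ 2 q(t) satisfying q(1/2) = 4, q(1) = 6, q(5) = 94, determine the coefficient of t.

Build the Lagrange basis polynomials:
L_0(t) = (t - 1)(t - 5) / [9/4] = (4/9)t^2 - (8/3)t + 20/9
L_1(t) = (t - 1/2)(t - 5) / [-2] = -(1/2)t^2 + (11/4)t - 5/4
L_2(t) = (t - 1/2)(t - 1) / [18] = (1/18)t^2 - (1/12)t + 1/36
q(t) = 4·L_0 + 6·L_1 + 94·L_2
Only the coefficient of t is needed; take it from each L_i and combine:
4·(-8/3) + 6·(11/4) + 94·(-1/12) = -2

-2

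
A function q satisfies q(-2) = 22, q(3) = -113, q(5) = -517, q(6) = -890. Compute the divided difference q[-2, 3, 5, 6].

-4

q[-2,3] = (-113 - 22) / (3 - (-2)) = -27
q[3,5] = (-517 - (-113)) / (5 - 3) = -202
q[5,6] = (-890 - (-517)) / (6 - 5) = -373
q[-2,3,5] = (-202 - (-27)) / (5 - (-2)) = -25
q[3,5,6] = (-373 - (-202)) / (6 - 3) = -57
q[-2,3,5,6] = (-57 - (-25)) / (6 - (-2)) = -4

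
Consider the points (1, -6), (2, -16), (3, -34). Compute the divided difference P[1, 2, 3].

P[1,2] = (-16 - (-6)) / (2 - 1) = -10
P[2,3] = (-34 - (-16)) / (3 - 2) = -18
P[1,2,3] = (-18 - (-10)) / (3 - 1) = -4

-4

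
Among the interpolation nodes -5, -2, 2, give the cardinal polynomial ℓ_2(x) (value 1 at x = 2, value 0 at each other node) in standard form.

ℓ_2(x) = (1/28)x^2 + (1/4)x + 5/14

ℓ_2(x) = (x + 5)(x + 2) / [(7)·(4)]
       = (x^2 + 7x + 10) / (28)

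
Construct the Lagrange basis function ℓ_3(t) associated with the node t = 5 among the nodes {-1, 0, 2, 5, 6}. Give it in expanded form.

ℓ_3(t) = -(1/90)t^4 + (7/90)t^3 - (2/45)t^2 - (2/15)t

ℓ_3(t) = (t + 1)t(t - 2)(t - 6) / [(6)·(5)·(3)·(-1)]
       = (t^4 - 7t^3 + 4t^2 + 12t) / (-90)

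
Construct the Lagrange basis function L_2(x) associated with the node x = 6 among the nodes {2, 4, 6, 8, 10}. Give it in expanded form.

L_2(x) = (x - 2)(x - 4)(x - 8)(x - 10) / [(4)·(2)·(-2)·(-4)]
       = (x^4 - 24x^3 + 196x^2 - 624x + 640) / (64)

L_2(x) = (1/64)x^4 - (3/8)x^3 + (49/16)x^2 - (39/4)x + 10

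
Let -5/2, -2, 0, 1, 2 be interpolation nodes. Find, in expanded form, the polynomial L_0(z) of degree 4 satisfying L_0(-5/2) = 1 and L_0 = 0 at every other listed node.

L_0(z) = (z + 2)z(z - 1)(z - 2) / [(-1/2)·(-5/2)·(-7/2)·(-9/2)]
       = (z^4 - z^3 - 4z^2 + 4z) / (315/16)

L_0(z) = (16/315)z^4 - (16/315)z^3 - (64/315)z^2 + (64/315)z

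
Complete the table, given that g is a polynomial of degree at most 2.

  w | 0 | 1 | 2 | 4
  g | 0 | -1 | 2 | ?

The 3 known values determine g uniquely (degree ≤ 2).
L_0(4) = (3)·(2)/[(-1)·(-2)] = 3
L_1(4) = (4)·(2)/[(1)·(-1)] = -8
L_2(4) = (4)·(3)/[(2)·(1)] = 6
Sum: 0 + (-1)·(-8) + 2·(6) = 20

20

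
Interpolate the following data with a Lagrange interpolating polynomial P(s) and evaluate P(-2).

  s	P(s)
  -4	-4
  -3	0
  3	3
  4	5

59/28

L_0(-2) = (1)·(-5)·(-6)/[(-1)·(-7)·(-8)] = -15/28
L_1(-2) = (2)·(-5)·(-6)/[(1)·(-6)·(-7)] = 10/7
L_2(-2) = (2)·(1)·(-6)/[(7)·(6)·(-1)] = 2/7
L_3(-2) = (2)·(1)·(-5)/[(8)·(7)·(1)] = -5/28
Sum: (-4)·(-15/28) + 0 + 3·(2/7) + 5·(-5/28) = 59/28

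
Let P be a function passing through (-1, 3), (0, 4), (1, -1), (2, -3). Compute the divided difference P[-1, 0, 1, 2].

3/2

P[-1,0] = (4 - 3) / (0 - (-1)) = 1
P[0,1] = (-1 - 4) / (1 - 0) = -5
P[1,2] = (-3 - (-1)) / (2 - 1) = -2
P[-1,0,1] = (-5 - 1) / (1 - (-1)) = -3
P[0,1,2] = (-2 - (-5)) / (2 - 0) = 3/2
P[-1,0,1,2] = (3/2 - (-3)) / (2 - (-1)) = 3/2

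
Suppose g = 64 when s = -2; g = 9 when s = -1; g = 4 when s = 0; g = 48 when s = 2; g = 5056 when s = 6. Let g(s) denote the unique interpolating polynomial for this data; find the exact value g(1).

1

L_0(1) = (2)·(1)·(-1)·(-5)/[(-1)·(-2)·(-4)·(-8)] = 5/32
L_1(1) = (3)·(1)·(-1)·(-5)/[(1)·(-1)·(-3)·(-7)] = -5/7
L_2(1) = (3)·(2)·(-1)·(-5)/[(2)·(1)·(-2)·(-6)] = 5/4
L_3(1) = (3)·(2)·(1)·(-5)/[(4)·(3)·(2)·(-4)] = 5/16
L_4(1) = (3)·(2)·(1)·(-1)/[(8)·(7)·(6)·(4)] = -1/224
Sum: 64·(5/32) + 9·(-5/7) + 4·(5/4) + 48·(5/16) + 5056·(-1/224) = 1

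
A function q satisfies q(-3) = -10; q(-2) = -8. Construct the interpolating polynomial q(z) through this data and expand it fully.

q(z) = 2z - 4

Build the Lagrange basis polynomials:
L_0(z) = (z + 2) / [-1] = -z - 2
L_1(z) = (z + 3) / [1] = z + 3
q(z) = (-10)·L_0 + (-8)·L_1
  (-10)·L_0(z) = 10z + 20
  (-8)·L_1(z) = -8z - 24
Adding term by term: 2z - 4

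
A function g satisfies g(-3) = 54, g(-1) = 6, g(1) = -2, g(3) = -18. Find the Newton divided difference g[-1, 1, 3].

-1

g[-1,1] = (-2 - 6) / (1 - (-1)) = -4
g[1,3] = (-18 - (-2)) / (3 - 1) = -8
g[-1,1,3] = (-8 - (-4)) / (3 - (-1)) = -1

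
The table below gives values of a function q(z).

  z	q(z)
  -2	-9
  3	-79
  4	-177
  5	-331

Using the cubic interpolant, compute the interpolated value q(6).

-553

Evaluate each Lagrange basis at z = 6:
L_0(6) = (3)·(2)·(1)/[(-5)·(-6)·(-7)] = -1/35
L_1(6) = (8)·(2)·(1)/[(5)·(-1)·(-2)] = 8/5
L_2(6) = (8)·(3)·(1)/[(6)·(1)·(-1)] = -4
L_3(6) = (8)·(3)·(2)/[(7)·(2)·(1)] = 24/7
Sum: (-9)·(-1/35) + (-79)·(8/5) + (-177)·(-4) + (-331)·(24/7) = -553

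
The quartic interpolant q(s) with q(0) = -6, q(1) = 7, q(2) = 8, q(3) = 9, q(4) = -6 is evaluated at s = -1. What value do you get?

L_0(-1) = (-2)·(-3)·(-4)·(-5)/[(-1)·(-2)·(-3)·(-4)] = 5
L_1(-1) = (-1)·(-3)·(-4)·(-5)/[(1)·(-1)·(-2)·(-3)] = -10
L_2(-1) = (-1)·(-2)·(-4)·(-5)/[(2)·(1)·(-1)·(-2)] = 10
L_3(-1) = (-1)·(-2)·(-3)·(-5)/[(3)·(2)·(1)·(-1)] = -5
L_4(-1) = (-1)·(-2)·(-3)·(-4)/[(4)·(3)·(2)·(1)] = 1
Sum: (-6)·(5) + 7·(-10) + 8·(10) + 9·(-5) + (-6)·(1) = -71

-71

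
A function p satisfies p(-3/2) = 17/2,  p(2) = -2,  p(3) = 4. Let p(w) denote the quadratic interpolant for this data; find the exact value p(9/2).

L_0(9/2) = (5/2)·(3/2)/[(-7/2)·(-9/2)] = 5/21
L_1(9/2) = (6)·(3/2)/[(7/2)·(-1)] = -18/7
L_2(9/2) = (6)·(5/2)/[(9/2)·(1)] = 10/3
Sum: 17/2·(5/21) + (-2)·(-18/7) + 4·(10/3) = 41/2

41/2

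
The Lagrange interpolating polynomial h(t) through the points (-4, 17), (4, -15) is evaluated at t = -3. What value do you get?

13

Evaluate each Lagrange basis at t = -3:
L_0(-3) = (-7)/[(-8)] = 7/8
L_1(-3) = (1)/[(8)] = 1/8
Sum: 17·(7/8) + (-15)·(1/8) = 13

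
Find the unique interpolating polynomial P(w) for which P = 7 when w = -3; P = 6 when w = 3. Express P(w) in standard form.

P(w) = -(1/6)w + 13/2

L_0(w) = (w - 3) / [-6] = -(1/6)w + 1/2
L_1(w) = (w + 3) / [6] = (1/6)w + 1/2
P(w) = 7·L_0 + 6·L_1
  7·L_0(w) = -(7/6)w + 7/2
  6·L_1(w) = w + 3
Adding term by term: -(1/6)w + 13/2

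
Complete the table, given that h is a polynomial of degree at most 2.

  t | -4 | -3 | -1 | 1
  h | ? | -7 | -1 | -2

The 3 known values determine h uniquely (degree ≤ 2).
Evaluate each Lagrange basis at t = -4:
L_0(-4) = (-3)·(-5)/[(-2)·(-4)] = 15/8
L_1(-4) = (-1)·(-5)/[(2)·(-2)] = -5/4
L_2(-4) = (-1)·(-3)/[(4)·(2)] = 3/8
Sum: (-7)·(15/8) + (-1)·(-5/4) + (-2)·(3/8) = -101/8

-101/8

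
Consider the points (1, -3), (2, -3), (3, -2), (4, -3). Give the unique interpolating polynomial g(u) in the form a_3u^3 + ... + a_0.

g(u) = -(1/2)u^3 + (7/2)u^2 - 7u + 1

L_0(u) = (u - 2)(u - 3)(u - 4) / [-6] = -(1/6)u^3 + (3/2)u^2 - (13/3)u + 4
L_1(u) = (u - 1)(u - 3)(u - 4) / [2] = (1/2)u^3 - 4u^2 + (19/2)u - 6
L_2(u) = (u - 1)(u - 2)(u - 4) / [-2] = -(1/2)u^3 + (7/2)u^2 - 7u + 4
L_3(u) = (u - 1)(u - 2)(u - 3) / [6] = (1/6)u^3 - u^2 + (11/6)u - 1
g(u) = (-3)·L_0 + (-3)·L_1 + (-2)·L_2 + (-3)·L_3
  (-3)·L_0(u) = (1/2)u^3 - (9/2)u^2 + 13u - 12
  (-3)·L_1(u) = -(3/2)u^3 + 12u^2 - (57/2)u + 18
  (-2)·L_2(u) = u^3 - 7u^2 + 14u - 8
  (-3)·L_3(u) = -(1/2)u^3 + 3u^2 - (11/2)u + 3
Adding term by term: -(1/2)u^3 + (7/2)u^2 - 7u + 1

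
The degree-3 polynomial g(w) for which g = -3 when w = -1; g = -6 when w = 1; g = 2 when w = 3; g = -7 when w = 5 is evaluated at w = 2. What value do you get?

Using Newton's divided-difference form:
g[-1,1] = (-6 - (-3)) / (1 - (-1)) = -3/2
g[1,3] = (2 - (-6)) / (3 - 1) = 4
g[3,5] = (-7 - 2) / (5 - 3) = -9/2
g[-1,1,3] = (4 - (-3/2)) / (3 - (-1)) = 11/8
g[1,3,5] = (-9/2 - 4) / (5 - 1) = -17/8
g[-1,1,3,5] = (-17/8 - 11/8) / (5 - (-1)) = -7/12
g(2) = -3 + (-3/2)·(3) + (11/8)·(3)·(1) + (-7/12)·(3)·(1)·(-1) = -13/8

-13/8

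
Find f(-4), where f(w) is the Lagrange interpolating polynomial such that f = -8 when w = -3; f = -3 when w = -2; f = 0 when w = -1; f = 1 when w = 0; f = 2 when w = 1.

-13

L_0(-4) = (-2)·(-3)·(-4)·(-5)/[(-1)·(-2)·(-3)·(-4)] = 5
L_1(-4) = (-1)·(-3)·(-4)·(-5)/[(1)·(-1)·(-2)·(-3)] = -10
L_2(-4) = (-1)·(-2)·(-4)·(-5)/[(2)·(1)·(-1)·(-2)] = 10
L_3(-4) = (-1)·(-2)·(-3)·(-5)/[(3)·(2)·(1)·(-1)] = -5
L_4(-4) = (-1)·(-2)·(-3)·(-4)/[(4)·(3)·(2)·(1)] = 1
Sum: (-8)·(5) + (-3)·(-10) + 0 + 1·(-5) + 2·(1) = -13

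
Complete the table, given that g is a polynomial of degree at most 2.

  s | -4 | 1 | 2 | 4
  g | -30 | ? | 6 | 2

The 3 known values determine g uniquely (degree ≤ 2).
Evaluate each Lagrange basis at s = 1:
L_0(1) = (-1)·(-3)/[(-6)·(-8)] = 1/16
L_1(1) = (5)·(-3)/[(6)·(-2)] = 5/4
L_2(1) = (5)·(-1)/[(8)·(2)] = -5/16
Sum: (-30)·(1/16) + 6·(5/4) + 2·(-5/16) = 5

5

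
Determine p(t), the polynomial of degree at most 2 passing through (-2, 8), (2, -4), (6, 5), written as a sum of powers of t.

p(t) = (21/32)t^2 - 3t - 5/8

Newton's divided differences:
p[-2,2] = (-4 - 8) / (2 - (-2)) = -3
p[2,6] = (5 - (-4)) / (6 - 2) = 9/4
p[-2,2,6] = (9/4 - (-3)) / (6 - (-2)) = 21/32
p(t) = 8 + (-3)·(t + 2) + (21/32)·(t + 2)(t - 2)
Expanding: p(t) = (21/32)t^2 - 3t - 5/8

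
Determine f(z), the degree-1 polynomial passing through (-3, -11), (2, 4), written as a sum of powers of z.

Build the Lagrange basis polynomials:
L_0(z) = (z - 2) / [-5] = -(1/5)z + 2/5
L_1(z) = (z + 3) / [5] = (1/5)z + 3/5
f(z) = (-11)·L_0 + 4·L_1
  (-11)·L_0(z) = (11/5)z - 22/5
  4·L_1(z) = (4/5)z + 12/5
Adding term by term: 3z - 2

f(z) = 3z - 2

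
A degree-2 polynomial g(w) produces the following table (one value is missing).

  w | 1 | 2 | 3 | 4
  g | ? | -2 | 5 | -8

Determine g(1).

The 3 known values determine g uniquely (degree ≤ 2).
L_0(1) = (-2)·(-3)/[(-1)·(-2)] = 3
L_1(1) = (-1)·(-3)/[(1)·(-1)] = -3
L_2(1) = (-1)·(-2)/[(2)·(1)] = 1
Sum: (-2)·(3) + 5·(-3) + (-8)·(1) = -29

-29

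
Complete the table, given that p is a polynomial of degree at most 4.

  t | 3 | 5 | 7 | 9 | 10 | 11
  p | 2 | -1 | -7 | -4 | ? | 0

The 5 known values determine p uniquely (degree ≤ 4).
Evaluate each Lagrange basis at t = 10:
L_0(10) = (5)·(3)·(1)·(-1)/[(-2)·(-4)·(-6)·(-8)] = -5/128
L_1(10) = (7)·(3)·(1)·(-1)/[(2)·(-2)·(-4)·(-6)] = 7/32
L_2(10) = (7)·(5)·(1)·(-1)/[(4)·(2)·(-2)·(-4)] = -35/64
L_3(10) = (7)·(5)·(3)·(-1)/[(6)·(4)·(2)·(-2)] = 35/32
L_4(10) = (7)·(5)·(3)·(1)/[(8)·(6)·(4)·(2)] = 35/128
Sum: 2·(-5/128) + (-1)·(7/32) + (-7)·(-35/64) + (-4)·(35/32) + 0 = -27/32

-27/32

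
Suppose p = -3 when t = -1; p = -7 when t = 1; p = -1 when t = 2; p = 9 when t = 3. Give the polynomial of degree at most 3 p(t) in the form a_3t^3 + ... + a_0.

Newton's divided differences:
p[-1,1] = (-7 - (-3)) / (1 - (-1)) = -2
p[1,2] = (-1 - (-7)) / (2 - 1) = 6
p[2,3] = (9 - (-1)) / (3 - 2) = 10
p[-1,1,2] = (6 - (-2)) / (2 - (-1)) = 8/3
p[1,2,3] = (10 - 6) / (3 - 1) = 2
p[-1,1,2,3] = (2 - 8/3) / (3 - (-1)) = -1/6
p(t) = -3 + (-2)·(t + 1) + (8/3)·(t + 1)(t - 1) + (-1/6)·(t + 1)(t - 1)(t - 2)
Expanding: p(t) = -(1/6)t^3 + 3t^2 - (11/6)t - 8

p(t) = -(1/6)t^3 + 3t^2 - (11/6)t - 8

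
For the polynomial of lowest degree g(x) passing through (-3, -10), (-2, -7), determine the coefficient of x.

Build the Lagrange basis polynomials:
L_0(x) = (x + 2) / [-1] = -x - 2
L_1(x) = (x + 3) / [1] = x + 3
g(x) = (-10)·L_0 + (-7)·L_1
Only the coefficient of x is needed; take it from each L_i and combine:
(-10)·(-1) + (-7)·(1) = 3

3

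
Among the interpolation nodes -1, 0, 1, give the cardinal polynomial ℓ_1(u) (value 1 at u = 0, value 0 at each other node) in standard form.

ℓ_1(u) = (u + 1)(u - 1) / [(1)·(-1)]
       = (u^2 - 1) / (-1)

ℓ_1(u) = -u^2 + 1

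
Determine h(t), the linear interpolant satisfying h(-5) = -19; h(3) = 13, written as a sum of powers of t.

h(t) = 4t + 1

Build the Lagrange basis polynomials:
L_0(t) = (t - 3) / [-8] = -(1/8)t + 3/8
L_1(t) = (t + 5) / [8] = (1/8)t + 5/8
h(t) = (-19)·L_0 + 13·L_1
  (-19)·L_0(t) = (19/8)t - 57/8
  13·L_1(t) = (13/8)t + 65/8
Adding term by term: 4t + 1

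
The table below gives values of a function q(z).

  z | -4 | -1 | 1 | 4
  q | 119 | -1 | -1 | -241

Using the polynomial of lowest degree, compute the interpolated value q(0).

3

L_0(0) = (1)·(-1)·(-4)/[(-3)·(-5)·(-8)] = -1/30
L_1(0) = (4)·(-1)·(-4)/[(3)·(-2)·(-5)] = 8/15
L_2(0) = (4)·(1)·(-4)/[(5)·(2)·(-3)] = 8/15
L_3(0) = (4)·(1)·(-1)/[(8)·(5)·(3)] = -1/30
Sum: 119·(-1/30) + (-1)·(8/15) + (-1)·(8/15) + (-241)·(-1/30) = 3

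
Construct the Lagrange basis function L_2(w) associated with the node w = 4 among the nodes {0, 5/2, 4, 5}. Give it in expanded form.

L_2(w) = w(w - 5/2)(w - 5) / [(4)·(3/2)·(-1)]
       = (w^3 - (15/2)w^2 + (25/2)w) / (-6)

L_2(w) = -(1/6)w^3 + (5/4)w^2 - (25/12)w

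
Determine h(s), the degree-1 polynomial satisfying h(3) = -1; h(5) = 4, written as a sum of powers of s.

L_0(s) = (s - 5) / [-2] = -(1/2)s + 5/2
L_1(s) = (s - 3) / [2] = (1/2)s - 3/2
h(s) = (-1)·L_0 + 4·L_1
  (-1)·L_0(s) = (1/2)s - 5/2
  4·L_1(s) = 2s - 6
Adding term by term: (5/2)s - 17/2

h(s) = (5/2)s - 17/2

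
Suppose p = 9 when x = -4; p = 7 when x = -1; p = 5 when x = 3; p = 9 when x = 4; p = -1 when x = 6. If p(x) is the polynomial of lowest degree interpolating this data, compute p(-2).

Using Newton's divided-difference form:
p[-4,-1] = (7 - 9) / (-1 - (-4)) = -2/3
p[-1,3] = (5 - 7) / (3 - (-1)) = -1/2
p[3,4] = (9 - 5) / (4 - 3) = 4
p[4,6] = (-1 - 9) / (6 - 4) = -5
p[-4,-1,3] = (-1/2 - (-2/3)) / (3 - (-4)) = 1/42
p[-1,3,4] = (4 - (-1/2)) / (4 - (-1)) = 9/10
p[3,4,6] = (-5 - 4) / (6 - 3) = -3
p[-4,-1,3,4] = (9/10 - 1/42) / (4 - (-4)) = 23/210
p[-1,3,4,6] = (-3 - 9/10) / (6 - (-1)) = -39/70
p[-4,-1,3,4,6] = (-39/70 - 23/210) / (6 - (-4)) = -1/15
p(-2) = 9 + (-2/3)·(2) + (1/42)·(2)·(-1) + (23/210)·(2)·(-1)·(-5) + (-1/15)·(2)·(-1)·(-5)·(-6) = 89/7

89/7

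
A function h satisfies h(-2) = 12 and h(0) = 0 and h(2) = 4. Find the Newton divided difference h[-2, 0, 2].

2

h[-2,0] = (0 - 12) / (0 - (-2)) = -6
h[0,2] = (4 - 0) / (2 - 0) = 2
h[-2,0,2] = (2 - (-6)) / (2 - (-2)) = 2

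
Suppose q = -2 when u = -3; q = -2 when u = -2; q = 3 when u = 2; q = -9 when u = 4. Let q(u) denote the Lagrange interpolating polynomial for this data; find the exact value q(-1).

Evaluate each Lagrange basis at u = -1:
L_0(-1) = (1)·(-3)·(-5)/[(-1)·(-5)·(-7)] = -3/7
L_1(-1) = (2)·(-3)·(-5)/[(1)·(-4)·(-6)] = 5/4
L_2(-1) = (2)·(1)·(-5)/[(5)·(4)·(-2)] = 1/4
L_3(-1) = (2)·(1)·(-3)/[(7)·(6)·(2)] = -1/14
Sum: (-2)·(-3/7) + (-2)·(5/4) + 3·(1/4) + (-9)·(-1/14) = -1/4

-1/4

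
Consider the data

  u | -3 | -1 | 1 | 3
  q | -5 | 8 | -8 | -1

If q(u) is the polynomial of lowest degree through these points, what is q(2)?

Using Newton's divided-difference form:
q[-3,-1] = (8 - (-5)) / (-1 - (-3)) = 13/2
q[-1,1] = (-8 - 8) / (1 - (-1)) = -8
q[1,3] = (-1 - (-8)) / (3 - 1) = 7/2
q[-3,-1,1] = (-8 - 13/2) / (1 - (-3)) = -29/8
q[-1,1,3] = (7/2 - (-8)) / (3 - (-1)) = 23/8
q[-3,-1,1,3] = (23/8 - (-29/8)) / (3 - (-3)) = 13/12
q(2) = -5 + (13/2)·(5) + (-29/8)·(5)·(3) + (13/12)·(5)·(3)·(1) = -85/8

-85/8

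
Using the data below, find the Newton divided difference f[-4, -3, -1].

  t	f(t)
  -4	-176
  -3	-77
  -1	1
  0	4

f[-4,-3] = (-77 - (-176)) / (-3 - (-4)) = 99
f[-3,-1] = (1 - (-77)) / (-1 - (-3)) = 39
f[-4,-3,-1] = (39 - 99) / (-1 - (-4)) = -20

-20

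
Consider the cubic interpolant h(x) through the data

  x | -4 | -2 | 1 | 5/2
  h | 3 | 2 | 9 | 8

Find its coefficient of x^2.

L_0(x) = (x + 2)(x - 1)(x - 5/2) / [-65] = -(1/65)x^3 + (3/130)x^2 + (9/130)x - 1/13
L_1(x) = (x + 4)(x - 1)(x - 5/2) / [27] = (1/27)x^3 + (1/54)x^2 - (23/54)x + 10/27
L_2(x) = (x + 4)(x + 2)(x - 5/2) / [-45/2] = -(2/45)x^3 - (7/45)x^2 + (14/45)x + 8/9
L_3(x) = (x + 4)(x + 2)(x - 1) / [351/8] = (8/351)x^3 + (40/351)x^2 + (16/351)x - 64/351
h(x) = 3·L_0 + 2·L_1 + 9·L_2 + 8·L_3
Only the coefficient of x^2 is needed; take it from each L_i and combine:
3·(3/130) + 2·(1/54) + 9·(-7/45) + 8·(40/351) = -149/390

-149/390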